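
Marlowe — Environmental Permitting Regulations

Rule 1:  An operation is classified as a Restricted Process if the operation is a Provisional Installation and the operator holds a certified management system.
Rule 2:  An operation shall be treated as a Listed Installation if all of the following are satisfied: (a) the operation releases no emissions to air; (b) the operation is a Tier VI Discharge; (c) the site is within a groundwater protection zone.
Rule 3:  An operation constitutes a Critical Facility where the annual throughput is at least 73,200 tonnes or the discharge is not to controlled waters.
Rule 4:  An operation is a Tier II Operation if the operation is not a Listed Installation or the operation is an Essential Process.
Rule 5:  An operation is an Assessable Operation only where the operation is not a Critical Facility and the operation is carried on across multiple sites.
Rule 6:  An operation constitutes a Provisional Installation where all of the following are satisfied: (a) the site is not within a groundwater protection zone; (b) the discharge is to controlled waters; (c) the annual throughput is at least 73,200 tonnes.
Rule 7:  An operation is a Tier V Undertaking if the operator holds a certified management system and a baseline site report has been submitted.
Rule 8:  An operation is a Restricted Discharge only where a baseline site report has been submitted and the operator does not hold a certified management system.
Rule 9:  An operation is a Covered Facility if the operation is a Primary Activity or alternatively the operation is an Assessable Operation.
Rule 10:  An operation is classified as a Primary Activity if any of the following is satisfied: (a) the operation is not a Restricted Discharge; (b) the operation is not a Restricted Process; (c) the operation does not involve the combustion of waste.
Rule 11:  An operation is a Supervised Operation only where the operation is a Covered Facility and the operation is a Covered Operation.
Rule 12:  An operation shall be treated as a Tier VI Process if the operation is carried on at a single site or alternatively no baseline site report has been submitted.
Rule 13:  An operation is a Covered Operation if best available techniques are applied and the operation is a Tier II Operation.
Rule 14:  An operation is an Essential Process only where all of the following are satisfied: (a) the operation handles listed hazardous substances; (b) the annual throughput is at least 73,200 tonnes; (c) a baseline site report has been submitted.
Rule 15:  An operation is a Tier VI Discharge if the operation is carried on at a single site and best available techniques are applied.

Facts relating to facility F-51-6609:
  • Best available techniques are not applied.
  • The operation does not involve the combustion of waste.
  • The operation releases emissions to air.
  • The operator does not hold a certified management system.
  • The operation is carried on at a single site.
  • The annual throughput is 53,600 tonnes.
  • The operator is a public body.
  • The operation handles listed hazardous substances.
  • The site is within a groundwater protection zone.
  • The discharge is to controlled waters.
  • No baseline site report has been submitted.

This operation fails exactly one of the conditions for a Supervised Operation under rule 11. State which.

rule 8 — Restricted Discharge: [a baseline site report has been submitted? no] AND [the operator does not hold a certified management system? yes] → not satisfied.
rule 6 — Provisional Installation: [the site is not within a groundwater protection zone? no] AND [the discharge is to controlled waters? yes] AND [annual throughput: 53,600 tonnes ≥ 73,200 tonnes? no] → not satisfied.
rule 1 — Restricted Process: [Provisional Installation (rule 6)? no] AND [the operator holds a certified management system? no] → not satisfied.
rule 10 — Primary Activity: [not a Restricted Discharge (rule 8)? yes] OR [not a Restricted Process (rule 1)? yes] OR [the operation does not involve the combustion of waste? yes] → satisfied.
rule 3 — Critical Facility: [annual throughput: 53,600 tonnes ≥ 73,200 tonnes? no] OR [the discharge is not to controlled waters? no] → not satisfied.
rule 5 — Assessable Operation: [not a Critical Facility (rule 3)? yes] AND [the operation is carried on across multiple sites? no] → not satisfied.
rule 9 — Covered Facility: [Primary Activity (rule 10)? yes] OR [Assessable Operation (rule 5)? no] → satisfied.
rule 15 — Tier VI Discharge: [the operation is carried on at a single site? yes] AND [best available techniques are applied? no] → not satisfied.
rule 2 — Listed Installation: [the operation releases no emissions to air? no] AND [Tier VI Discharge (rule 15)? no] AND [the site is within a groundwater protection zone? yes] → not satisfied.
rule 14 — Essential Process: [the operation handles listed hazardous substances? yes] AND [annual throughput: 53,600 tonnes ≥ 73,200 tonnes? no] AND [a baseline site report has been submitted? no] → not satisfied.
rule 4 — Tier II Operation: [not a Listed Installation (rule 2)? yes] OR [Essential Process (rule 14)? no] → satisfied.
rule 13 — Covered Operation: [best available techniques are applied? no] AND [Tier II Operation (rule 4)? yes] → not satisfied.
rule 11 — Supervised Operation: [Covered Facility (rule 9)? yes] AND [Covered Operation (rule 13)? no] → not satisfied.

Covered Operation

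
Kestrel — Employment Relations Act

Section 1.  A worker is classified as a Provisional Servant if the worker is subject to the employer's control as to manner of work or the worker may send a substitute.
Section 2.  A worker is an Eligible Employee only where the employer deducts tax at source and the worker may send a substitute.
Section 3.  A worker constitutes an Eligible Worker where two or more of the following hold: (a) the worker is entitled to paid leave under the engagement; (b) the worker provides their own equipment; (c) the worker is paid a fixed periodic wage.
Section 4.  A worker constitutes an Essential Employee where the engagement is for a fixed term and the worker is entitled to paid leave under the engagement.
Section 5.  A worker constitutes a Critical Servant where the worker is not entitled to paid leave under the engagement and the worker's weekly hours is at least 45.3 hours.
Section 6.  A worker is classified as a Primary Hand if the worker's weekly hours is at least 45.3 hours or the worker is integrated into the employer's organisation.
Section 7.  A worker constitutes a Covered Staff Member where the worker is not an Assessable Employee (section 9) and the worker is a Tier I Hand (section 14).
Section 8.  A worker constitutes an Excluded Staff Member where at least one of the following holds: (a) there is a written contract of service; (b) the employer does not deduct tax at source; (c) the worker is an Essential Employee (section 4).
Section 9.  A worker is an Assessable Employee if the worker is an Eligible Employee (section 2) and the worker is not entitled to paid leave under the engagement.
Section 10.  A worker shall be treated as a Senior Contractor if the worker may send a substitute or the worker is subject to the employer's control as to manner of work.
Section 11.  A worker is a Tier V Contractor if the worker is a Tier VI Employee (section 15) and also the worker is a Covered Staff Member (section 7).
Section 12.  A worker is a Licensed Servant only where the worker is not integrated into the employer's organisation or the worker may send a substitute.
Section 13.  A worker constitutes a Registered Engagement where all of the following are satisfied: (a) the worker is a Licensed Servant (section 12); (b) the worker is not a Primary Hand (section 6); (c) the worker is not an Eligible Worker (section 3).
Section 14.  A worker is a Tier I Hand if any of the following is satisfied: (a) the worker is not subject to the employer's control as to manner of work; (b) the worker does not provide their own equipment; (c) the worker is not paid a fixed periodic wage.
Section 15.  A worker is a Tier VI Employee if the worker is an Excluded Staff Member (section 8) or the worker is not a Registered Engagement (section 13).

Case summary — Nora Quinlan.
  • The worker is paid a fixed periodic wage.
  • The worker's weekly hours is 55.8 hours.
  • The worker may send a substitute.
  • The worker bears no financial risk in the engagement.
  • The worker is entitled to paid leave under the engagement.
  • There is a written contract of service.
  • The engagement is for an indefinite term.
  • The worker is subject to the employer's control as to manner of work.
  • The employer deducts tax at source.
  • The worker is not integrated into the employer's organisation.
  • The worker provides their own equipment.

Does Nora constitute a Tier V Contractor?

No

Under section 4: the engagement is for a fixed term? no; and the worker is entitled to paid leave under the engagement? yes. So the worker is not an Essential Employee.
Under section 8: there is a written contract of service? yes; or the employer does not deduct tax at source? no; or Essential Employee (section 4)? no. So the worker is an Excluded Staff Member.
Under section 12: the worker is not integrated into the employer's organisation? yes; or the worker may send a substitute? yes. So the worker is a Licensed Servant.
Under section 6: worker's weekly hours: 55.8 hours ≥ 45.3 hours? yes; or the worker is integrated into the employer's organisation? no. So the worker is a Primary Hand.
Under section 3: the worker is entitled to paid leave under the engagement? yes; the worker provides their own equipment? yes; the worker is paid a fixed periodic wage? yes — 3 of 3 hold (need ≥2) → satisfied.
Under section 13: Licensed Servant (section 12)? yes; and not a Primary Hand (section 6)? no; and not an Eligible Worker (section 3)? no. So the worker is not a Registered Engagement.
Under section 15: Excluded Staff Member (section 8)? yes; or not a Registered Engagement (section 13)? yes. So the worker is a Tier VI Employee.
Under section 2: the employer deducts tax at source? yes; and the worker may send a substitute? yes. So the worker is an Eligible Employee.
Under section 9: Eligible Employee (section 2)? yes; and the worker is not entitled to paid leave under the engagement? no. So the worker is not an Assessable Employee.
Under section 14: the worker is not subject to the employer's control as to manner of work? no; or the worker does not provide their own equipment? no; or the worker is not paid a fixed periodic wage? no. So the worker is not a Tier I Hand.
Under section 7: not an Assessable Employee (section 9)? yes; and Tier I Hand (section 14)? no. So the worker is not a Covered Staff Member.
Under section 11: Tier VI Employee (section 15)? yes; and Covered Staff Member (section 7)? no. So the worker is not a Tier V Contractor.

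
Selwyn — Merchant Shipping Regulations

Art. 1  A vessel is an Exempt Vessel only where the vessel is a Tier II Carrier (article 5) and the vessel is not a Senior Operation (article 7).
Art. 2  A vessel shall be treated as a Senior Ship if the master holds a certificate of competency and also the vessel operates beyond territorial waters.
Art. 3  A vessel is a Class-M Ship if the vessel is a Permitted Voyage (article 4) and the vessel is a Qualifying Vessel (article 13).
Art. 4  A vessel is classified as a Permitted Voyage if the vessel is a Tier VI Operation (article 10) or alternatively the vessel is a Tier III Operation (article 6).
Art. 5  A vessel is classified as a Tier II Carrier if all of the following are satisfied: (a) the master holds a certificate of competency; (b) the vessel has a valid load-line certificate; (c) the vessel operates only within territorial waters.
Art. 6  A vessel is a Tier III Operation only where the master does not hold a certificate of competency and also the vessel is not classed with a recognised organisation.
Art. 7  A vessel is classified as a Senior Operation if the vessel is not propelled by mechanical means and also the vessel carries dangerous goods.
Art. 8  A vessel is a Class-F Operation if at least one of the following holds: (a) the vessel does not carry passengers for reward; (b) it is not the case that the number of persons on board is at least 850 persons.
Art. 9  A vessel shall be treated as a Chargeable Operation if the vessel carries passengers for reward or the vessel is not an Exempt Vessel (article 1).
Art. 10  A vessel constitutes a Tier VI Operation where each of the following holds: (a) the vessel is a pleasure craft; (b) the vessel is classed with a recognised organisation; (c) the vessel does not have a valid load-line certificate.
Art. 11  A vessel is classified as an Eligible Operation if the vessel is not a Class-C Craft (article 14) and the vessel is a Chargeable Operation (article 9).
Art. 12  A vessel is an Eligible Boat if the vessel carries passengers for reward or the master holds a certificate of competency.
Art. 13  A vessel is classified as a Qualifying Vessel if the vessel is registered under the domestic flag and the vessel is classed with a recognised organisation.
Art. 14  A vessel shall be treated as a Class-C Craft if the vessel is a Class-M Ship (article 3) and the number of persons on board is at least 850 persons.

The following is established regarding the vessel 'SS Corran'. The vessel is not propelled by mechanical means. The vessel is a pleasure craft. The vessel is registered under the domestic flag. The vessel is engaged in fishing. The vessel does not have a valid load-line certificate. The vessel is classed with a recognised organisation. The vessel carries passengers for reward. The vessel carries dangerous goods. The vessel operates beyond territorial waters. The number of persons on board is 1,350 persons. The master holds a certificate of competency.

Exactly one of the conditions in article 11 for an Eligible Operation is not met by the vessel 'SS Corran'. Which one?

Under article 10: the vessel is a pleasure craft? yes; and the vessel is classed with a recognised organisation? yes; and the vessel does not have a valid load-line certificate? yes. So the vessel is a Tier VI Operation.
Under article 6: the master does not hold a certificate of competency? no; and the vessel is not classed with a recognised organisation? no. So the vessel is not a Tier III Operation.
Under article 4: Tier VI Operation (article 10)? yes; or Tier III Operation (article 6)? no. So the vessel is a Permitted Voyage.
Under article 13: the vessel is registered under the domestic flag? yes; and the vessel is classed with a recognised organisation? yes. So the vessel is a Qualifying Vessel.
Under article 3: Permitted Voyage (article 4)? yes; and Qualifying Vessel (article 13)? yes. So the vessel is a Class-M Ship.
Under article 14: Class-M Ship (article 3)? yes; and number of persons on board: 1,350 persons ≥ 850 persons? yes. So the vessel is a Class-C Craft.
Under article 5: the master holds a certificate of competency? yes; and the vessel has a valid load-line certificate? no; and the vessel operates only within territorial waters? no. So the vessel is not a Tier II Carrier.
Under article 7: the vessel is not propelled by mechanical means? yes; and the vessel carries dangerous goods? yes. So the vessel is a Senior Operation.
Under article 1: Tier II Carrier (article 5)? no; and not a Senior Operation (article 7)? no. So the vessel is not an Exempt Vessel.
Under article 9: the vessel carries passengers for reward? yes; or not an Exempt Vessel (article 1)? yes. So the vessel is a Chargeable Operation.
Under article 11: not a Class-C Craft (article 14)? no; and Chargeable Operation (article 9)? yes. So the vessel is not an Eligible Operation.

Class-C Craft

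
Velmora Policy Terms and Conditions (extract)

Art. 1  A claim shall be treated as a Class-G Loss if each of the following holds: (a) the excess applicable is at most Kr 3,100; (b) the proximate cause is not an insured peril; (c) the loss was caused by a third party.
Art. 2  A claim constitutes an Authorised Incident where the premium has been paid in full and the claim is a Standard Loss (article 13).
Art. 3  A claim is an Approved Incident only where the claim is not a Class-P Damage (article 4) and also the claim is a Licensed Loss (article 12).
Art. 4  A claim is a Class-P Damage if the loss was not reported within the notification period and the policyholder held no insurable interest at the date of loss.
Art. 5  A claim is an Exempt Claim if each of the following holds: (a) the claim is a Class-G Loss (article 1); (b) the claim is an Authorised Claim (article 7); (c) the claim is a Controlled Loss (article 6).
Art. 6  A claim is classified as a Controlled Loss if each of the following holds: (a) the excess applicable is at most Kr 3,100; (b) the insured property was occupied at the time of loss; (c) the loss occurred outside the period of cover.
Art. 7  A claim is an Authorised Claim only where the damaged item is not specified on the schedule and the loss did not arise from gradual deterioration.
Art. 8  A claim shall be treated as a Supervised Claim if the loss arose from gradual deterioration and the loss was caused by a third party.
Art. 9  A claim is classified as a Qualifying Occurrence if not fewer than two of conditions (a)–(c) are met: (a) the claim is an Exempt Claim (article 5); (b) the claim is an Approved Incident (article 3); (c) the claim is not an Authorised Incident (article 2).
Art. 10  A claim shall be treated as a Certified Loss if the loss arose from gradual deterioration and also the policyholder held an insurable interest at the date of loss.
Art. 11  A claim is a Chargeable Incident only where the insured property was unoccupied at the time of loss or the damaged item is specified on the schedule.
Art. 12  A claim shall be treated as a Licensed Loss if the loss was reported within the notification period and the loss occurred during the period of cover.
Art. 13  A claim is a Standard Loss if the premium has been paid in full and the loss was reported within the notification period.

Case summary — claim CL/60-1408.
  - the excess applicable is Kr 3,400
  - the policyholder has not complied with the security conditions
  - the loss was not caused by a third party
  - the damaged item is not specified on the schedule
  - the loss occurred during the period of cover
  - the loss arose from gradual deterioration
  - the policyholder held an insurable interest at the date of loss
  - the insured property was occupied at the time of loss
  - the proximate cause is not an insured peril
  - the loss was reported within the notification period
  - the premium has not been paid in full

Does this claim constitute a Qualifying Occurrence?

Yes

Under article 1: excess applicable: Kr 3,400 ≤ Kr 3,100? no; and the proximate cause is not an insured peril? yes; and the loss was caused by a third party? no. So the claim is not a Class-G Loss.
Under article 7: the damaged item is not specified on the schedule? yes; and the loss did not arise from gradual deterioration? no. So the claim is not an Authorised Claim.
Under article 6: excess applicable: Kr 3,400 ≤ Kr 3,100? no; and the insured property was occupied at the time of loss? yes; and the loss occurred outside the period of cover? no. So the claim is not a Controlled Loss.
Under article 5: Class-G Loss (article 1)? no; and Authorised Claim (article 7)? no; and Controlled Loss (article 6)? no. So the claim is not an Exempt Claim.
Under article 4: the loss was not reported within the notification period? no; and the policyholder held no insurable interest at the date of loss? no. So the claim is not a Class-P Damage.
Under article 12: the loss was reported within the notification period? yes; and the loss occurred during the period of cover? yes. So the claim is a Licensed Loss.
Under article 3: not a Class-P Damage (article 4)? yes; and Licensed Loss (article 12)? yes. So the claim is an Approved Incident.
Under article 13: the premium has been paid in full? no; and the loss was reported within the notification period? yes. So the claim is not a Standard Loss.
Under article 2: the premium has been paid in full? no; and Standard Loss (article 13)? no. So the claim is not an Authorised Incident.
Under article 9: Exempt Claim (article 5)? no; Approved Incident (article 3)? yes; not an Authorised Incident (article 2)? yes — 2 of 3 hold (need ≥2) → satisfied.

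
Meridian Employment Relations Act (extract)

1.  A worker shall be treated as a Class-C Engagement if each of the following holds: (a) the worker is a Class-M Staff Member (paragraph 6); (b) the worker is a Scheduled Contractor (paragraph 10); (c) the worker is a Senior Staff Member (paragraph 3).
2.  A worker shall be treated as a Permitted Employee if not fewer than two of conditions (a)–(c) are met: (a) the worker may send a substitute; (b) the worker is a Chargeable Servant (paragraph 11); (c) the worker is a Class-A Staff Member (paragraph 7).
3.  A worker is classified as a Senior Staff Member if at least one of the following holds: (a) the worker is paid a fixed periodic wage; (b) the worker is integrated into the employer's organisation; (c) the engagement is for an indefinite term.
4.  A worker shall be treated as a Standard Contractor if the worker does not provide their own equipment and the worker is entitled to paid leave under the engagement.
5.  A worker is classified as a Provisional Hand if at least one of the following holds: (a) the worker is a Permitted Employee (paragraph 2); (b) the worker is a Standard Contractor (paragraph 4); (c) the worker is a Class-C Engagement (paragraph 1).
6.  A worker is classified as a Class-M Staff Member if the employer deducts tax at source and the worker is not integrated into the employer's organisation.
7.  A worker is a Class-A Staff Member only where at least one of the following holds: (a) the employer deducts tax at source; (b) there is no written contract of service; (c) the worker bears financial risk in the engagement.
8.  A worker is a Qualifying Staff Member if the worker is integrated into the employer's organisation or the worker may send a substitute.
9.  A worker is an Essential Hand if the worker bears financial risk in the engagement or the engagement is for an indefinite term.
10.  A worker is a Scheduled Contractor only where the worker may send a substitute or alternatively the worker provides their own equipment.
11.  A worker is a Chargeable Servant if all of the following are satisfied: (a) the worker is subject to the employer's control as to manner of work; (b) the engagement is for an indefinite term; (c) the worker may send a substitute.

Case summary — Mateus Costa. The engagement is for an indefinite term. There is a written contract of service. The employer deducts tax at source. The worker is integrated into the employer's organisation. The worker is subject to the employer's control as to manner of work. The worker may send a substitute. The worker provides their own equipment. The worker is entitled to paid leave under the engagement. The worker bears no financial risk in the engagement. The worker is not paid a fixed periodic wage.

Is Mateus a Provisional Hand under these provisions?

paragraph 11 — Chargeable Servant: [the worker is subject to the employer's control as to manner of work? yes] AND [the engagement is for an indefinite term? yes] AND [the worker may send a substitute? yes] → satisfied.
paragraph 7 — Class-A Staff Member: [the employer deducts tax at source? yes] OR [there is no written contract of service? no] OR [the worker bears financial risk in the engagement? no] → satisfied.
paragraph 2 — Permitted Employee: the worker may send a substitute? yes; Chargeable Servant (paragraph 11)? yes; Class-A Staff Member (paragraph 7)? yes — 3 of 3 hold (need ≥2) → satisfied.
paragraph 4 — Standard Contractor: [the worker does not provide their own equipment? no] AND [the worker is entitled to paid leave under the engagement? yes] → not satisfied.
paragraph 6 — Class-M Staff Member: [the employer deducts tax at source? yes] AND [the worker is not integrated into the employer's organisation? no] → not satisfied.
paragraph 10 — Scheduled Contractor: [the worker may send a substitute? yes] OR [the worker provides their own equipment? yes] → satisfied.
paragraph 3 — Senior Staff Member: [the worker is paid a fixed periodic wage? no] OR [the worker is integrated into the employer's organisation? yes] OR [the engagement is for an indefinite term? yes] → satisfied.
paragraph 1 — Class-C Engagement: [Class-M Staff Member (paragraph 6)? no] AND [Scheduled Contractor (paragraph 10)? yes] AND [Senior Staff Member (paragraph 3)? yes] → not satisfied.
paragraph 5 — Provisional Hand: [Permitted Employee (paragraph 2)? yes] OR [Standard Contractor (paragraph 4)? no] OR [Class-C Engagement (paragraph 1)? no] → satisfied.

Yes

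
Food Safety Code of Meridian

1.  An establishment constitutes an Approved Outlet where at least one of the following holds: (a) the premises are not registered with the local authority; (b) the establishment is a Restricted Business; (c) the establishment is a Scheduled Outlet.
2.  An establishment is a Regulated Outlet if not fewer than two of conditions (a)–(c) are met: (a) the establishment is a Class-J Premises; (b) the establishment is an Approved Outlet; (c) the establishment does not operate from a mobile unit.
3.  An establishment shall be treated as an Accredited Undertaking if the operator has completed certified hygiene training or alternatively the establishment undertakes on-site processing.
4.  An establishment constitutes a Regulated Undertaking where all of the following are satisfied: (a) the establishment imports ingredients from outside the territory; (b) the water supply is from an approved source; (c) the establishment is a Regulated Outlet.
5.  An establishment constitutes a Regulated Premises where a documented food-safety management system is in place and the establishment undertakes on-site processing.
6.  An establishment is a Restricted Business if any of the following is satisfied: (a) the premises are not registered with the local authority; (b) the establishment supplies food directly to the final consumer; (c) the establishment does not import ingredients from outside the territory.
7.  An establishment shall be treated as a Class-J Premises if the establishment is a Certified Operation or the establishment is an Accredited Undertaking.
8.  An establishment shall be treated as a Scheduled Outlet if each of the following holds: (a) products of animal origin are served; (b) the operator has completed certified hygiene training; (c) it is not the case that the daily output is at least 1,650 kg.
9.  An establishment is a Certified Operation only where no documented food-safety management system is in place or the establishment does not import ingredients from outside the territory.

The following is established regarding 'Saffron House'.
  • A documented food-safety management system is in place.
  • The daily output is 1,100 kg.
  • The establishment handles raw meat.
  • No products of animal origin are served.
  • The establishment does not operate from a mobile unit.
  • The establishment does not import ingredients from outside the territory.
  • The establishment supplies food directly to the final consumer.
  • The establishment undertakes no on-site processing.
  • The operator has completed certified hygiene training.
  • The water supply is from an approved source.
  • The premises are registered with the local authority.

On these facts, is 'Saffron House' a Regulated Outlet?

Yes

Under paragraph 9: no documented food-safety management system is in place? no; or the establishment does not import ingredients from outside the territory? yes. So the establishment is a Certified Operation.
Under paragraph 3: the operator has completed certified hygiene training? yes; or the establishment undertakes on-site processing? no. So the establishment is an Accredited Undertaking.
Under paragraph 7: Certified Operation (paragraph 9)? yes; or Accredited Undertaking (paragraph 3)? yes. So the establishment is a Class-J Premises.
Under paragraph 6: the premises are not registered with the local authority? no; or the establishment supplies food directly to the final consumer? yes; or the establishment does not import ingredients from outside the territory? yes. So the establishment is a Restricted Business.
Under paragraph 8: products of animal origin are served? no; and the operator has completed certified hygiene training? yes; and daily output: 1,100 kg ≥ 1,650 kg? no, so negated condition yes. So the establishment is not a Scheduled Outlet.
Under paragraph 1: the premises are not registered with the local authority? no; or Restricted Business (paragraph 6)? yes; or Scheduled Outlet (paragraph 8)? no. So the establishment is an Approved Outlet.
Under paragraph 2: Class-J Premises (paragraph 7)? yes; Approved Outlet (paragraph 1)? yes; the establishment does not operate from a mobile unit? yes — 3 of 3 hold (need ≥2) → satisfied.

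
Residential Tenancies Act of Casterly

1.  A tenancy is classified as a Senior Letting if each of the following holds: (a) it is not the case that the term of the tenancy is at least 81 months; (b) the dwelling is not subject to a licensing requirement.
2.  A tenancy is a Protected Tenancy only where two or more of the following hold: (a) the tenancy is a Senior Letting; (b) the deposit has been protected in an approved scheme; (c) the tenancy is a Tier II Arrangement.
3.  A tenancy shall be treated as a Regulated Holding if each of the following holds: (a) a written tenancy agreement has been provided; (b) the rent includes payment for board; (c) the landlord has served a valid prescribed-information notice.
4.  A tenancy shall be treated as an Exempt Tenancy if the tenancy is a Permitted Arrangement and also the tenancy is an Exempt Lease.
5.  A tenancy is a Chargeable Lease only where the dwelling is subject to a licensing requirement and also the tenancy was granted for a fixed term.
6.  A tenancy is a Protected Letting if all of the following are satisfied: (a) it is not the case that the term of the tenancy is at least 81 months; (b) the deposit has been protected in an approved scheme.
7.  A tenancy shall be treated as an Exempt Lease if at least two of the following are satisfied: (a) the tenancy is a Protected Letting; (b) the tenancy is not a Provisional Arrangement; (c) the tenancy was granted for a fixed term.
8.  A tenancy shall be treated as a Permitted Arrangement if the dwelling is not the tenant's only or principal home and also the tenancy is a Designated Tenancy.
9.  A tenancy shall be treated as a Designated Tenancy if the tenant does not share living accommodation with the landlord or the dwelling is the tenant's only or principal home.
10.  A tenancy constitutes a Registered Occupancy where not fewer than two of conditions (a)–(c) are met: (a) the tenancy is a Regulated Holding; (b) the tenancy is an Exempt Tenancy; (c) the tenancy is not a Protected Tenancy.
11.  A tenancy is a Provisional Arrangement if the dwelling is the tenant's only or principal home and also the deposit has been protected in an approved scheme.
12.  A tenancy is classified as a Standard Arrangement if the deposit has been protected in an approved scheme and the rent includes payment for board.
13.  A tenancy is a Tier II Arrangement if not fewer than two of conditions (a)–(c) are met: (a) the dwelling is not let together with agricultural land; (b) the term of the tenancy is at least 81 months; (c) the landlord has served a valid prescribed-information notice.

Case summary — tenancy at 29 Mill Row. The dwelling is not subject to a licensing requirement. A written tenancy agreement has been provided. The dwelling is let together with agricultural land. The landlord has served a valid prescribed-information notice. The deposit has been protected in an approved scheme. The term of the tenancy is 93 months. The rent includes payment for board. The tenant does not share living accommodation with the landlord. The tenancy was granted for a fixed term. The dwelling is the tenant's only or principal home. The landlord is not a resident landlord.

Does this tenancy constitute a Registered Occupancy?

No

paragraph 3 — Regulated Holding: [a written tenancy agreement has been provided? yes] AND [the rent includes payment for board? yes] AND [the landlord has served a valid prescribed-information notice? yes] → satisfied.
paragraph 9 — Designated Tenancy: [the tenant does not share living accommodation with the landlord? yes] OR [the dwelling is the tenant's only or principal home? yes] → satisfied.
paragraph 8 — Permitted Arrangement: [the dwelling is not the tenant's only or principal home? no] AND [Designated Tenancy (paragraph 9)? yes] → not satisfied.
paragraph 6 — Protected Letting: [term of the tenancy: 93 months ≥ 81 months? yes, so negated condition no] AND [the deposit has been protected in an approved scheme? yes] → not satisfied.
paragraph 11 — Provisional Arrangement: [the dwelling is the tenant's only or principal home? yes] AND [the deposit has been protected in an approved scheme? yes] → satisfied.
paragraph 7 — Exempt Lease: Protected Letting (paragraph 6)? no; not a Provisional Arrangement (paragraph 11)? no; the tenancy was granted for a fixed term? yes — 1 of 3 hold (need ≥2) → not satisfied.
paragraph 4 — Exempt Tenancy: [Permitted Arrangement (paragraph 8)? no] AND [Exempt Lease (paragraph 7)? no] → not satisfied.
paragraph 1 — Senior Letting: [term of the tenancy: 93 months ≥ 81 months? yes, so negated condition no] AND [the dwelling is not subject to a licensing requirement? yes] → not satisfied.
paragraph 13 — Tier II Arrangement: the dwelling is not let together with agricultural land? no; term of the tenancy: 93 months ≥ 81 months? yes; the landlord has served a valid prescribed-information notice? yes — 2 of 3 hold (need ≥2) → satisfied.
paragraph 2 — Protected Tenancy: Senior Letting (paragraph 1)? no; the deposit has been protected in an approved scheme? yes; Tier II Arrangement (paragraph 13)? yes — 2 of 3 hold (need ≥2) → satisfied.
paragraph 10 — Registered Occupancy: Regulated Holding (paragraph 3)? yes; Exempt Tenancy (paragraph 4)? no; not a Protected Tenancy (paragraph 2)? no — 1 of 3 hold (need ≥2) → not satisfied.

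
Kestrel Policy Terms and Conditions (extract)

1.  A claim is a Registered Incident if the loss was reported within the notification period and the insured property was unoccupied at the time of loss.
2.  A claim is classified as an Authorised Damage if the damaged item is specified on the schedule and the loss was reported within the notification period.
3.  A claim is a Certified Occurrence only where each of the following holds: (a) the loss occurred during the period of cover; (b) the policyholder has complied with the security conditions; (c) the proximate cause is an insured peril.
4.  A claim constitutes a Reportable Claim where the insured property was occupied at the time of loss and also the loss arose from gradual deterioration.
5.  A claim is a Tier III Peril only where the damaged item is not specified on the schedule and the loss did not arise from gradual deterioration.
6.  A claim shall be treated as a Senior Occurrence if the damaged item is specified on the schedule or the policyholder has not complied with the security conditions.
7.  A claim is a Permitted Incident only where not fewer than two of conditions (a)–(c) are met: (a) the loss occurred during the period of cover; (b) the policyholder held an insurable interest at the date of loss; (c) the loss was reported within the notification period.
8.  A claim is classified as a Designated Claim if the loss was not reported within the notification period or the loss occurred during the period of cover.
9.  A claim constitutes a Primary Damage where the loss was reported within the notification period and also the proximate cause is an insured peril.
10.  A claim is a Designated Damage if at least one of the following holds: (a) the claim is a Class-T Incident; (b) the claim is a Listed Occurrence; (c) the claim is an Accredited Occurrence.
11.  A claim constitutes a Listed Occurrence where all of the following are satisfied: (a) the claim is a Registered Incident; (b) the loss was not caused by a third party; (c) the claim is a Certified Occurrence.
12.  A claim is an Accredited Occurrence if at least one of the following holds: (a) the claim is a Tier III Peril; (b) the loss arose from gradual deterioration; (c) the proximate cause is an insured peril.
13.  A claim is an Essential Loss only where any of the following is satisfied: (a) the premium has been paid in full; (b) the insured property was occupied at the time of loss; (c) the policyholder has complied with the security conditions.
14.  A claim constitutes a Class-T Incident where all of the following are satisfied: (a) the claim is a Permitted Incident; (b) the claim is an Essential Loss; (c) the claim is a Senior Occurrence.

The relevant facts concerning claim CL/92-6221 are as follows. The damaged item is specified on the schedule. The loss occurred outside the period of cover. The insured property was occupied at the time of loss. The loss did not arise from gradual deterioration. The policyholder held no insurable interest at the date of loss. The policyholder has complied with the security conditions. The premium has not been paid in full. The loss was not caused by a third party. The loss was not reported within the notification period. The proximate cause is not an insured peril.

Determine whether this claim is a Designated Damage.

No

paragraph 7 — Permitted Incident: the loss occurred during the period of cover? no; the policyholder held an insurable interest at the date of loss? no; the loss was reported within the notification period? no — 0 of 3 hold (need ≥2) → not satisfied.
paragraph 13 — Essential Loss: [the premium has been paid in full? no] OR [the insured property was occupied at the time of loss? yes] OR [the policyholder has complied with the security conditions? yes] → satisfied.
paragraph 6 — Senior Occurrence: [the damaged item is specified on the schedule? yes] OR [the policyholder has not complied with the security conditions? no] → satisfied.
paragraph 14 — Class-T Incident: [Permitted Incident (paragraph 7)? no] AND [Essential Loss (paragraph 13)? yes] AND [Senior Occurrence (paragraph 6)? yes] → not satisfied.
paragraph 1 — Registered Incident: [the loss was reported within the notification period? no] AND [the insured property was unoccupied at the time of loss? no] → not satisfied.
paragraph 3 — Certified Occurrence: [the loss occurred during the period of cover? no] AND [the policyholder has complied with the security conditions? yes] AND [the proximate cause is an insured peril? no] → not satisfied.
paragraph 11 — Listed Occurrence: [Registered Incident (paragraph 1)? no] AND [the loss was not caused by a third party? yes] AND [Certified Occurrence (paragraph 3)? no] → not satisfied.
paragraph 5 — Tier III Peril: [the damaged item is not specified on the schedule? no] AND [the loss did not arise from gradual deterioration? yes] → not satisfied.
paragraph 12 — Accredited Occurrence: [Tier III Peril (paragraph 5)? no] OR [the loss arose from gradual deterioration? no] OR [the proximate cause is an insured peril? no] → not satisfied.
paragraph 10 — Designated Damage: [Class-T Incident (paragraph 14)? no] OR [Listed Occurrence (paragraph 11)? no] OR [Accredited Occurrence (paragraph 12)? no] → not satisfied.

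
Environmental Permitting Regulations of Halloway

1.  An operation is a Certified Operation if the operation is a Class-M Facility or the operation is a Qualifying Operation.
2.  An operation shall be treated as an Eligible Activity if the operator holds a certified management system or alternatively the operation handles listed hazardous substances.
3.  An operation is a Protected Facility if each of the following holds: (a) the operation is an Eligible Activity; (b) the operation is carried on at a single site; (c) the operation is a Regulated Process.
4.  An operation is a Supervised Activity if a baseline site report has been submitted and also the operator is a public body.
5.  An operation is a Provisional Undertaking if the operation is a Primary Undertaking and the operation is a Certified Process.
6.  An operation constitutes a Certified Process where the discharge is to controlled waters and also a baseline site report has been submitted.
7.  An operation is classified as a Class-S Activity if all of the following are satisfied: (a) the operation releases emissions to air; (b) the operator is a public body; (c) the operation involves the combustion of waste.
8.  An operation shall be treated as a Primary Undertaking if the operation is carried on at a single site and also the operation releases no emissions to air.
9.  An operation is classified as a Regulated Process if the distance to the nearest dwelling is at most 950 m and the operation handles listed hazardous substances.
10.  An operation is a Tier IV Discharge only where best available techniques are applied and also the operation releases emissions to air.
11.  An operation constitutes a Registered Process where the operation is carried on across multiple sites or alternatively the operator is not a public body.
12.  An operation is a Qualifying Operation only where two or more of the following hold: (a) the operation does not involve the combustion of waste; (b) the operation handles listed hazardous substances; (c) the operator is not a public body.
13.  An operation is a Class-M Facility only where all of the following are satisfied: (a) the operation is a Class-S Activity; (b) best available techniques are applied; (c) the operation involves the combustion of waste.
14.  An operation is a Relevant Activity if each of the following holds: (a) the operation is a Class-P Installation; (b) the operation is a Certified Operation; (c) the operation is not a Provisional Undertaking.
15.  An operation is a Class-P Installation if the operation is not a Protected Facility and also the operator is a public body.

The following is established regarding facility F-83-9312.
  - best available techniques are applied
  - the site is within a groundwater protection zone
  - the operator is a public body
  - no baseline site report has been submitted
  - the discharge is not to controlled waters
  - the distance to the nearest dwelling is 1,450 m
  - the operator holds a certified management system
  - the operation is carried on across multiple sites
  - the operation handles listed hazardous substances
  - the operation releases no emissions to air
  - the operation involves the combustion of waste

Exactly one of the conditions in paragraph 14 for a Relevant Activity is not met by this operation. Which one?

paragraph 2 — Eligible Activity: [the operator holds a certified management system? yes] OR [the operation handles listed hazardous substances? yes] → satisfied.
paragraph 9 — Regulated Process: [distance to the nearest dwelling: 1,450 m ≤ 950 m? no] AND [the operation handles listed hazardous substances? yes] → not satisfied.
paragraph 3 — Protected Facility: [Eligible Activity (paragraph 2)? yes] AND [the operation is carried on at a single site? no] AND [Regulated Process (paragraph 9)? no] → not satisfied.
paragraph 15 — Class-P Installation: [not a Protected Facility (paragraph 3)? yes] AND [the operator is a public body? yes] → satisfied.
paragraph 7 — Class-S Activity: [the operation releases emissions to air? no] AND [the operator is a public body? yes] AND [the operation involves the combustion of waste? yes] → not satisfied.
paragraph 13 — Class-M Facility: [Class-S Activity (paragraph 7)? no] AND [best available techniques are applied? yes] AND [the operation involves the combustion of waste? yes] → not satisfied.
paragraph 12 — Qualifying Operation: the operation does not involve the combustion of waste? no; the operation handles listed hazardous substances? yes; the operator is not a public body? no — 1 of 3 hold (need ≥2) → not satisfied.
paragraph 1 — Certified Operation: [Class-M Facility (paragraph 13)? no] OR [Qualifying Operation (paragraph 12)? no] → not satisfied.
paragraph 8 — Primary Undertaking: [the operation is carried on at a single site? no] AND [the operation releases no emissions to air? yes] → not satisfied.
paragraph 6 — Certified Process: [the discharge is to controlled waters? no] AND [a baseline site report has been submitted? no] → not satisfied.
paragraph 5 — Provisional Undertaking: [Primary Undertaking (paragraph 8)? no] AND [Certified Process (paragraph 6)? no] → not satisfied.
paragraph 14 — Relevant Activity: [Class-P Installation (paragraph 15)? yes] AND [Certified Operation (paragraph 1)? no] AND [not a Provisional Undertaking (paragraph 5)? yes] → not satisfied.

Certified Operation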